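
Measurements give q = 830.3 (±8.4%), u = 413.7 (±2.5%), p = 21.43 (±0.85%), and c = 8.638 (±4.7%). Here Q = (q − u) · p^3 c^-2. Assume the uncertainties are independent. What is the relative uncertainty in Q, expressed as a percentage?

19.5%

Let w = q − u = 416.6. δw = √(δq² + δu²) = √(4860 + 107) = 70.5, so δw/w = 0.169.
Q is then a monomial in w, p, c:
δQ/Q = √((δw/w)² + (3·δp/p)² + (-2·δc/c)²) = √(0.0286 + 0.000650 + 0.00884) = 0.195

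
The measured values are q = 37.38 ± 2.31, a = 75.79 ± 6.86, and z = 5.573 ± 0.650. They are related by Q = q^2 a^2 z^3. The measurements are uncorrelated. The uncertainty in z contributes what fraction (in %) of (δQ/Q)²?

(δQ/Q)² = (2·δq/q)² + (2·δa/a)² + (3·δz/z)²
  q term: (2×0.0618)² = 0.0153
  a term: (2×0.0905)² = 0.0328
  z term: (3×0.117)² = 0.122
Total = 0.170. Share from z = 0.122/0.170 = 0.718.

71.8%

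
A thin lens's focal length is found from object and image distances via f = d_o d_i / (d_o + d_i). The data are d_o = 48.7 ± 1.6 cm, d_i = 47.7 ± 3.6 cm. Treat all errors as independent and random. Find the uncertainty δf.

∂f/∂d_o = (d_i/(d_o+d_i))² = 0.245;  ∂f/∂d_i = (d_o/(d_o+d_i))² = 0.255
δf = √((∂f/∂d_o · δd_o)² + (∂f/∂d_i · δd_i)²) = √(0.153 + 0.844) = 0.999 cm

0.999 cm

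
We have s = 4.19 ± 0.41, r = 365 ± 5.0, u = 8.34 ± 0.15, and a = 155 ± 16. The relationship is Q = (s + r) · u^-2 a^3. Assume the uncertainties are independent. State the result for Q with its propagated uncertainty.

Let w = s + r = 369. δw = √(δs² + δr²) = √(0.168 + 25.0) = 5.02, so δw/w = 0.0136.
Q is then a monomial in w, u, a:
δQ/Q = √((δw/w)² + (-2·δu/u)² + (3·δa/a)²) = √(0.000185 + 0.00129 + 0.0959) = 0.312
Q = 1.98e+07, so δQ = 0.312 × 1.98e+07 = 6.17e+06.

(1.98 ± 0.617) × 10^7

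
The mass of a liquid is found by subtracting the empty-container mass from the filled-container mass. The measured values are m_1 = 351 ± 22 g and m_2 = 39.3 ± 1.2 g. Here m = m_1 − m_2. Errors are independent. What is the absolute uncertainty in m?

22.0 g

Absolute uncertainties add in quadrature for a linear combination:
  (δm_1)² = 484;  (δm_2)² = 1.44
δm = √(485) = 22.0 g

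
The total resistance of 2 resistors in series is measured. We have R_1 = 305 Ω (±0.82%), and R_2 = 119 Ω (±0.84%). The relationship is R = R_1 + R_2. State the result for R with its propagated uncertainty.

Absolute uncertainties add in quadrature for a linear combination:
  (δR_1)² = 6.26;  (δR_2)² = 0.999
δR = √(7.25) = 2.69 Ω
R = 424 Ω.

424 ± 2.69 Ω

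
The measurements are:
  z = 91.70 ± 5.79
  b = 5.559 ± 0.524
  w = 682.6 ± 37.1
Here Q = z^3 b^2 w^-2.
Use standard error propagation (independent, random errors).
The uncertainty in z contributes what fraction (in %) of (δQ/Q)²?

(δQ/Q)² = (3·δz/z)² + (2·δb/b)² + (-2·δw/w)²
  z term: (3×0.0631)² = 0.0359
  b term: (2×0.0943)² = 0.0355
  w term: (-2×0.0544)² = 0.0118
Total = 0.0832. Share from z = 0.0359/0.0832 = 0.431.

43.1%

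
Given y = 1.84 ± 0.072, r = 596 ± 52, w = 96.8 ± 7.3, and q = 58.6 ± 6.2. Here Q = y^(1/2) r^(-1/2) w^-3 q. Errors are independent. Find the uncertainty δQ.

9.13e-07

Relative error in a monomial: (δQ/Q)² = Σ (nᵢ · δxᵢ/xᵢ)².
  (½·δy/y)² = (0.5×0.0391)² = 0.000383;  (−½·δr/r)² = (-0.5×0.0872)² = 0.00190;  (-3·δw/w)² = (-3×0.0754)² = 0.0512;  (1·δq/q)² = (1×0.106)² = 0.0112
δQ/Q = √(0.0647) = 0.254
Q = 3.59e-06, so δQ = 0.254 × 3.59e-06 = 9.13e-07.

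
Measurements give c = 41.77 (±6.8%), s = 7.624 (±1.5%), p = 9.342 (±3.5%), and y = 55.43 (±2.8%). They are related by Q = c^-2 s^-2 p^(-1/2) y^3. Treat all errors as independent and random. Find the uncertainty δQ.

Relative error in a monomial: (δQ/Q)² = Σ (nᵢ · δxᵢ/xᵢ)².
  (-2·δc/c)² = (-2×0.0680)² = 0.0185;  (-2·δs/s)² = (-2×0.0150)² = 0.000900;  (−½·δp/p)² = (-0.5×0.0350)² = 0.000306;  (3·δy/y)² = (3×0.0280)² = 0.00706
δQ/Q = √(0.0268) = 0.164
Q = 0.5494, so δQ = 0.164 × 0.5494 = 0.0899.

0.0899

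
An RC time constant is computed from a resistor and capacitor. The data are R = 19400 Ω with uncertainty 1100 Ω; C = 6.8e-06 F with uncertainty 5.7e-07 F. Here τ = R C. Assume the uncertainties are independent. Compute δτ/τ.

τ is a product of powers, so relative uncertainties combine in quadrature:
  (1·δR/R)² = (1×0.0567)² = 0.00322;  (1·δC/C)² = (1×0.0838)² = 0.00703
δτ/τ = √(0.0102) = 0.101

0.101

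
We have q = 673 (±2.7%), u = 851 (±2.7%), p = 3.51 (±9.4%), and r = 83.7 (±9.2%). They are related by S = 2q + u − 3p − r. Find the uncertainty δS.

Absolute uncertainties add in quadrature for a linear combination:
  (2·δq)² = 1320;  (δu)² = 528;  (3·δp)² = 0.980;  (δr)² = 59.3
δS = √(1910) = 43.7

43.7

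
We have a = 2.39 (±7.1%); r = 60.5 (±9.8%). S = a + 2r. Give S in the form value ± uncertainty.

S is a linear combination, so absolute uncertainties add in quadrature:
  (δa)² = 0.0288;  (2·δr)² = 141
δS = √(141) = 11.9
S = 123.

123 ± 11.9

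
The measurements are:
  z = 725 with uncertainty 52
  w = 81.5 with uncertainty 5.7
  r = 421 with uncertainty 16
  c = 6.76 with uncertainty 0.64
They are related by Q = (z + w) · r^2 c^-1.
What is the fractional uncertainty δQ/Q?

Let u = z + w = 806. δu = √(δz² + δw²) = √(2700 + 32.5) = 52.3, so δu/u = 0.0649.
Q is then a monomial in u, r, c:
δQ/Q = √((δu/u)² + (2·δr/r)² + (-1·δc/c)²) = √(0.00421 + 0.00578 + 0.00896) = 0.138

0.138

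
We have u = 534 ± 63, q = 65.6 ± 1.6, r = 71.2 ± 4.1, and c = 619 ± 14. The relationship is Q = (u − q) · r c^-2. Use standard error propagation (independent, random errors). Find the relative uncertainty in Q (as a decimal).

Let w = u − q = 468. δw = √(δu² + δq²) = √(3970 + 2.56) = 63.0, so δw/w = 0.135.
Q is then a monomial in w, r, c:
δQ/Q = √((δw/w)² + (1·δr/r)² + (-2·δc/c)²) = √(0.0181 + 0.00332 + 0.00205) = 0.153

0.153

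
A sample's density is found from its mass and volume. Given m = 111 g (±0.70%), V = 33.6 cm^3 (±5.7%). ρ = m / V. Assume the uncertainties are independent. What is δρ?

0.190 g/cm^3

ρ is a product of powers, so relative uncertainties combine in quadrature:
  (1·δm/m)² = (1×0.00700)² = 4.9e-05;  (-1·δV/V)² = (-1×0.0570)² = 0.00325
δρ/ρ = √(0.00330) = 0.0574
ρ = 3.30 g/cm^3, so δρ = 0.0574 × 3.30 = 0.190 g/cm^3.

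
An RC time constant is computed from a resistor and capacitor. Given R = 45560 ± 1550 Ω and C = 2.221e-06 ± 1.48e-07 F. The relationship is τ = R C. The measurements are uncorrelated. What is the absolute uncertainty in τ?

τ is a product of powers, so relative uncertainties combine in quadrature:
  (1·δR/R)² = (1×0.0340)² = 0.00116;  (1·δC/C)² = (1×0.0666)² = 0.00444
δτ/τ = √(0.00560) = 0.0748
τ = 0.1012 s, so δτ = 0.0748 × 0.1012 = 0.00757 s.

0.00757 s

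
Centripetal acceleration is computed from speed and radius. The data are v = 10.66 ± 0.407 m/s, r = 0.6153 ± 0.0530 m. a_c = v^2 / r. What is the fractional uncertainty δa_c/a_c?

0.115

a_c is a product of powers, so relative uncertainties combine in quadrature:
  (2·δv/v)² = (2×0.0382)² = 0.00583;  (-1·δr/r)² = (-1×0.0861)² = 0.00742
δa_c/a_c = √(0.0133) = 0.115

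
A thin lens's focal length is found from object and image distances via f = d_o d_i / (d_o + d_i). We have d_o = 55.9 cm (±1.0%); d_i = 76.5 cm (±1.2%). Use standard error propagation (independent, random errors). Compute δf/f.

0.00768

∂f/∂d_o = (d_i/(d_o+d_i))² = 0.334;  ∂f/∂d_i = (d_o/(d_o+d_i))² = 0.178
δf = √((∂f/∂d_o · δd_o)² + (∂f/∂d_i · δd_i)²) = √(0.0348 + 0.0268) = 0.248 cm
f = 32.3 cm, so δf/f = 0.248/32.3 = 0.00768.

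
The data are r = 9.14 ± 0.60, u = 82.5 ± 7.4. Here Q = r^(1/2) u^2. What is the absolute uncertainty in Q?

3750

Since Q is a product/quotient, work with relative uncertainties:
  (½·δr/r)² = (0.5×0.0656)² = 0.00108;  (2·δu/u)² = (2×0.0897)² = 0.0322
δQ/Q = √(0.0333) = 0.182
Q = 20600, so δQ = 0.182 × 20600 = 3750.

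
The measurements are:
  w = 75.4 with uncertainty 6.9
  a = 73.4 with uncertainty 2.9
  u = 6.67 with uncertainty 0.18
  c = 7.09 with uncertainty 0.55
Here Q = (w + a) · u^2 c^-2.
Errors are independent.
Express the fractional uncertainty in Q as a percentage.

17.2%

Let h = w + a = 149. δh = √(δw² + δa²) = √(47.6 + 8.41) = 7.48, so δh/h = 0.0503.
Q is then a monomial in h, u, c:
δQ/Q = √((δh/h)² + (2·δu/u)² + (-2·δc/c)²) = √(0.00253 + 0.00291 + 0.0241) = 0.172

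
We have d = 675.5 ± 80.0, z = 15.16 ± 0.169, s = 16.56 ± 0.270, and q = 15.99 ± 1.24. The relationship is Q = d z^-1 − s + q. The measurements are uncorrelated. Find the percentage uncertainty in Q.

Let p = d·z^-1 = 44.56. δp/p = √((1·δd/d)² + (-1·δz/z)²) = √(0.0140 + 0.000124) = 0.119, so δp = 5.30.
Q = p − s + q: δQ = √(δp² + δs² + δq²) = √(28.1 + 0.0729 + 1.54) = 5.45
Q = 43.99, so δQ/Q = 5.45/43.99 = 0.124.

12.4%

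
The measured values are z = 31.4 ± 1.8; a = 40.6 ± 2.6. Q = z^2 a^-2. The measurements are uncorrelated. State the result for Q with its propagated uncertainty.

Since Q is a product/quotient, work with relative uncertainties:
  (2·δz/z)² = (2×0.0573)² = 0.0131;  (-2·δa/a)² = (-2×0.0640)² = 0.0164
δQ/Q = √(0.0295) = 0.172
Q = 0.598, so δQ = 0.172 × 0.598 = 0.103.

0.598 ± 0.103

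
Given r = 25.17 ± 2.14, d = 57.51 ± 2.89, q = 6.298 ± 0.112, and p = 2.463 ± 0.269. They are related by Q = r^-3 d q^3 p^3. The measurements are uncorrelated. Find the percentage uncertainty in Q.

42.2%

Since Q is a product/quotient, work with relative uncertainties:
  (-3·δr/r)² = (-3×0.0850)² = 0.0651;  (1·δd/d)² = (1×0.0503)² = 0.00253;  (3·δq/q)² = (3×0.0178)² = 0.00285;  (3·δp/p)² = (3×0.109)² = 0.107
δQ/Q = √(0.178) = 0.422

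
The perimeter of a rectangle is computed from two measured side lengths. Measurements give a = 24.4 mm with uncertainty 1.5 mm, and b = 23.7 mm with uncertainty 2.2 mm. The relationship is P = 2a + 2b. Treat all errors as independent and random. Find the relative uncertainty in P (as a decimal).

Sums and differences: (δP)² = Σ (cᵢ δxᵢ)².
  (2·δa)² = 9.00;  (2·δb)² = 19.4
δP = √(28.4) = 5.33 mm
P = 96.2 mm, so δP/P = 5.33/96.2 = 0.0554.

0.0554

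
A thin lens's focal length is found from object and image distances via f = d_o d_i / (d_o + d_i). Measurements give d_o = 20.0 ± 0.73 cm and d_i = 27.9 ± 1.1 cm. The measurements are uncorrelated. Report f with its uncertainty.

∂f/∂d_o = (d_i/(d_o+d_i))² = 0.339;  ∂f/∂d_i = (d_o/(d_o+d_i))² = 0.174
δf = √((∂f/∂d_o · δd_o)² + (∂f/∂d_i · δd_i)²) = √(0.0613 + 0.0368) = 0.313 cm
f = 11.6 cm.

11.6 ± 0.313 cm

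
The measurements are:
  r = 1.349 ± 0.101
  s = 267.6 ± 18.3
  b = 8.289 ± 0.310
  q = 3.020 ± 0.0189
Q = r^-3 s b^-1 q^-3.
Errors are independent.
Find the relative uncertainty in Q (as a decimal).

0.238

For a monomial Q ∝ r^-3, s, b^-1, q^-3, fractional errors add in quadrature:
  (-3·δr/r)² = (-3×0.0749)² = 0.0505;  (1·δs/s)² = (1×0.0684)² = 0.00468;  (-1·δb/b)² = (-1×0.0374)² = 0.00140;  (-3·δq/q)² = (-3×0.00626)² = 0.000352
δQ/Q = √(0.0569) = 0.238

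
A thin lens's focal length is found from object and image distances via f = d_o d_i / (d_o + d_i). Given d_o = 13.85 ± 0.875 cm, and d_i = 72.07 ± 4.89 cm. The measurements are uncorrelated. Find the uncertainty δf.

0.629 cm

∂f/∂d_o = (d_i/(d_o+d_i))² = 0.704;  ∂f/∂d_i = (d_o/(d_o+d_i))² = 0.0260
δf = √((∂f/∂d_o · δd_o)² + (∂f/∂d_i · δd_i)²) = √(0.379 + 0.0161) = 0.629 cm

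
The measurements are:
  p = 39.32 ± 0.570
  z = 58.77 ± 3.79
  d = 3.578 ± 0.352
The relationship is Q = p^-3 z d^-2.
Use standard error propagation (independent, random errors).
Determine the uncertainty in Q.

Since Q is a product/quotient, work with relative uncertainties:
  (-3·δp/p)² = (-3×0.0145)² = 0.00189;  (1·δz/z)² = (1×0.0645)² = 0.00416;  (-2·δd/d)² = (-2×0.0984)² = 0.0387
δQ/Q = √(0.0448) = 0.212
Q = 7.552e-05, so δQ = 0.212 × 7.552e-05 = 1.6e-05.

1.6e-05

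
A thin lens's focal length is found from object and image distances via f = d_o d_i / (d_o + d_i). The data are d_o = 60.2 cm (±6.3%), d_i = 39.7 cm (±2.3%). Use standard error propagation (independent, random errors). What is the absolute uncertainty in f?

∂f/∂d_o = (d_i/(d_o+d_i))² = 0.158;  ∂f/∂d_i = (d_o/(d_o+d_i))² = 0.363
δf = √((∂f/∂d_o · δd_o)² + (∂f/∂d_i · δd_i)²) = √(0.359 + 0.110) = 0.685 cm

0.685 cm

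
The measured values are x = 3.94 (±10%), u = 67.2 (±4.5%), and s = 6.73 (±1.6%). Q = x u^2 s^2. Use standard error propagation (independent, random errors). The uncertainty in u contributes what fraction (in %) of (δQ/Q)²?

(δQ/Q)² = (1·δx/x)² + (2·δu/u)² + (2·δs/s)²
  x term: (1×0.100)² = 0.0100
  u term: (2×0.0450)² = 0.00810
  s term: (2×0.0160)² = 0.00102
Total = 0.0191. Share from u = 0.00810/0.0191 = 0.424.

42.4%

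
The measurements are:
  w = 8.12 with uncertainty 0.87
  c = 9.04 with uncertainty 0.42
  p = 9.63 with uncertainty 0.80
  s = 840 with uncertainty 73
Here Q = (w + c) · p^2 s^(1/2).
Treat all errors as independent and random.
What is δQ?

8340

Let u = w + c = 17.2. δu = √(δw² + δc²) = √(0.757 + 0.176) = 0.966, so δu/u = 0.0563.
Q is then a monomial in u, p, s:
δQ/Q = √((δu/u)² + (2·δp/p)² + (½·δs/s)²) = √(0.00317 + 0.0276 + 0.00189) = 0.181
Q = 46100, so δQ = 0.181 × 46100 = 8340.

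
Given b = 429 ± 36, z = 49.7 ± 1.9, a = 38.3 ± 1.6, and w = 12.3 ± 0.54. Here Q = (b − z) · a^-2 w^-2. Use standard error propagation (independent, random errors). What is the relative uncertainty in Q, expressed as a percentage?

15.4%

Let u = b − z = 379. δu = √(δb² + δz²) = √(1300 + 3.61) = 36.1, so δu/u = 0.0950.
Q is then a monomial in u, a, w:
δQ/Q = √((δu/u)² + (-2·δa/a)² + (-2·δw/w)²) = √(0.00903 + 0.00698 + 0.00771) = 0.154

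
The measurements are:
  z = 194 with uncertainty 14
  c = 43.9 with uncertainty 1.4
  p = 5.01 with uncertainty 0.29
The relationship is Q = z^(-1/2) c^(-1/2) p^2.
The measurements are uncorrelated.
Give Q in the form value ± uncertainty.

0.272 ± 0.0333

Since Q is a product/quotient, work with relative uncertainties:
  (−½·δz/z)² = (-0.5×0.0722)² = 0.00130;  (−½·δc/c)² = (-0.5×0.0319)² = 0.000254;  (2·δp/p)² = (2×0.0579)² = 0.0134
δQ/Q = √(0.0150) = 0.122
Q = 0.272, so δQ = 0.122 × 0.272 = 0.0333.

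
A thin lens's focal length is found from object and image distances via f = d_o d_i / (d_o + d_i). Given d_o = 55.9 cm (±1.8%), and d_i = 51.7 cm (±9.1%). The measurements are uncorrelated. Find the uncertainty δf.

1.29 cm

∂f/∂d_o = (d_i/(d_o+d_i))² = 0.231;  ∂f/∂d_i = (d_o/(d_o+d_i))² = 0.270
δf = √((∂f/∂d_o · δd_o)² + (∂f/∂d_i · δd_i)²) = √(0.0540 + 1.61) = 1.29 cm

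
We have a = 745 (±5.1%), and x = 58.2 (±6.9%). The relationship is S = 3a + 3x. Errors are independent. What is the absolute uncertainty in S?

For a sum/difference, combine absolute errors in quadrature:
  (3·δa)² = 13000;  (3·δx)² = 145
δS = √(13100) = 115

115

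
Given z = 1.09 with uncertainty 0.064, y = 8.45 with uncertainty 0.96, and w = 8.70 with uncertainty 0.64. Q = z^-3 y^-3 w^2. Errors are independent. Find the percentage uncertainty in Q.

41.1%

For a monomial Q ∝ z^-3, y^-3, w^2, fractional errors add in quadrature:
  (-3·δz/z)² = (-3×0.0587)² = 0.0310;  (-3·δy/y)² = (-3×0.114)² = 0.116;  (2·δw/w)² = (2×0.0736)² = 0.0216
δQ/Q = √(0.169) = 0.411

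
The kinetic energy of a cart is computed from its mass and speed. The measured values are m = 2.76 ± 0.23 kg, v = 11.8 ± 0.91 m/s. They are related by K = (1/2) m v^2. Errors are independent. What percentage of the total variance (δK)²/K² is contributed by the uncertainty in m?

(δK/K)² = (1·δm/m)² + (2·δv/v)²
  m term: (1×0.0833)² = 0.00694
  v term: (2×0.0771)² = 0.0238
Total = 0.0307. Share from m = 0.00694/0.0307 = 0.226.

22.6%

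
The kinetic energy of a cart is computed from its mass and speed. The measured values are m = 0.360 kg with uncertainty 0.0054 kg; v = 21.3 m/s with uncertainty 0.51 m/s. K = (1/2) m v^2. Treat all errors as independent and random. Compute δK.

4.10 J

K is a product of powers, so relative uncertainties combine in quadrature:
  (1·δm/m)² = (1×0.0150)² = 0.000225;  (2·δv/v)² = (2×0.0239)² = 0.00229
δK/K = √(0.00252) = 0.0502
K = 81.7 J, so δK = 0.0502 × 81.7 = 4.10 J.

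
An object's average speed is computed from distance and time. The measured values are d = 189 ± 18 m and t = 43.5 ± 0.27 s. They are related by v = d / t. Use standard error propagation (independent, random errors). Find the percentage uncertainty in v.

Each factor contributes (exponent × relative error)² to (δv/v)²:
  (1·δd/d)² = (1×0.0952)² = 0.00907;  (-1·δt/t)² = (-1×0.00621)² = 3.85e-05
δv/v = √(0.00911) = 0.0954

9.54%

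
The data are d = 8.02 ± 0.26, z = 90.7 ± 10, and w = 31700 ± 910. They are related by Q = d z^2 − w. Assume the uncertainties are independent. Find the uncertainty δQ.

14700

Let p = d·z^2 = 66000. δp/p = √((1·δd/d)² + (2·δz/z)²) = √(0.00105 + 0.0486) = 0.223, so δp = 14700.
Q = p − w: δQ = √(δp² + δw²) = √(2.16e+08 + 8.28e+05) = 14700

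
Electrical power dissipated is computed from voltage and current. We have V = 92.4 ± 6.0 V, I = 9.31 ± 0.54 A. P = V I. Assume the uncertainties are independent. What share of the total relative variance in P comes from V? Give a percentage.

55.6%

(δP/P)² = (1·δV/V)² + (1·δI/I)²
  V term: (1×0.0649)² = 0.00422
  I term: (1×0.0580)² = 0.00336
Total = 0.00758. Share from V = 0.00422/0.00758 = 0.556.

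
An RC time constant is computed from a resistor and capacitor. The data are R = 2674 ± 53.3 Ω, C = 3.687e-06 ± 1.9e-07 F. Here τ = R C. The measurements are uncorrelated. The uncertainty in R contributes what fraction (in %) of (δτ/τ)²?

(δτ/τ)² = (1·δR/R)² + (1·δC/C)²
  R term: (1×0.0199)² = 0.000397
  C term: (1×0.0515)² = 0.00266
Total = 0.00305. Share from R = 0.000397/0.00305 = 0.130.

13.0%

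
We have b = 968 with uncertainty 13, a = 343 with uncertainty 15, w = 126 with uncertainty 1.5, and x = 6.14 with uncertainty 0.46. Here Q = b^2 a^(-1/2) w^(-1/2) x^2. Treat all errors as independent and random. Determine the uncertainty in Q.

26200

Relative error in a monomial: (δQ/Q)² = Σ (nᵢ · δxᵢ/xᵢ)².
  (2·δb/b)² = (2×0.0134)² = 0.000721;  (−½·δa/a)² = (-0.5×0.0437)² = 0.000478;  (−½·δw/w)² = (-0.5×0.0119)² = 3.54e-05;  (2·δx/x)² = (2×0.0749)² = 0.0225
δQ/Q = √(0.0237) = 0.154
Q = 1.7e+05, so δQ = 0.154 × 1.7e+05 = 26200.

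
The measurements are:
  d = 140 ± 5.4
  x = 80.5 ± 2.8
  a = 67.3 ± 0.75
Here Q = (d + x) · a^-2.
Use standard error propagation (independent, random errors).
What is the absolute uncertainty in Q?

0.00173

Let u = d + x = 220. δu = √(δd² + δx²) = √(29.2 + 7.84) = 6.08, so δu/u = 0.0276.
Q is then a monomial in u, a:
δQ/Q = √((δu/u)² + (-2·δa/a)²) = √(0.000761 + 0.000497) = 0.0355
Q = 0.0487, so δQ = 0.0355 × 0.0487 = 0.00173.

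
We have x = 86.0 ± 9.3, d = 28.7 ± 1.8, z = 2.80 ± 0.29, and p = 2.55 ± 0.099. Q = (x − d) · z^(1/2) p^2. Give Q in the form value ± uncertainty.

Let u = x − d = 57.3. δu = √(δx² + δd²) = √(86.5 + 3.24) = 9.47, so δu/u = 0.165.
Q is then a monomial in u, z, p:
δQ/Q = √((δu/u)² + (½·δz/z)² + (2·δp/p)²) = √(0.0273 + 0.00268 + 0.00603) = 0.190
Q = 623, so δQ = 0.190 × 623 = 118.

623 ± 118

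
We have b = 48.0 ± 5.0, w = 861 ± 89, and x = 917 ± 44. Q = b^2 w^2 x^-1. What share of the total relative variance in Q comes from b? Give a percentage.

49.1%

(δQ/Q)² = (2·δb/b)² + (2·δw/w)² + (-1·δx/x)²
  b term: (2×0.104)² = 0.0434
  w term: (2×0.103)² = 0.0427
  x term: (-1×0.0480)² = 0.00230
Total = 0.0884. Share from b = 0.0434/0.0884 = 0.491.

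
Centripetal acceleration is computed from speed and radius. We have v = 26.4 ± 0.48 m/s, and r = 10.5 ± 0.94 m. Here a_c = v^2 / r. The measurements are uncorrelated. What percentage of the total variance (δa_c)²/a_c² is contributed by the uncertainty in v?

14.2%

(δa_c/a_c)² = (2·δv/v)² + (-1·δr/r)²
  v term: (2×0.0182)² = 0.00132
  r term: (-1×0.0895)² = 0.00801
Total = 0.00934. Share from v = 0.00132/0.00934 = 0.142.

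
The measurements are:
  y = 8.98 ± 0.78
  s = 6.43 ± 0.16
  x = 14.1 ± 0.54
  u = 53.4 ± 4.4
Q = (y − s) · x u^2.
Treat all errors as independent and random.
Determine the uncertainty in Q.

Let w = y − s = 2.55. δw = √(δy² + δs²) = √(0.608 + 0.0256) = 0.796, so δw/w = 0.312.
Q is then a monomial in w, x, u:
δQ/Q = √((δw/w)² + (1·δx/x)² + (2·δu/u)²) = √(0.0975 + 0.00147 + 0.0272) = 0.355
Q = 1.03e+05, so δQ = 0.355 × 1.03e+05 = 36400.

36400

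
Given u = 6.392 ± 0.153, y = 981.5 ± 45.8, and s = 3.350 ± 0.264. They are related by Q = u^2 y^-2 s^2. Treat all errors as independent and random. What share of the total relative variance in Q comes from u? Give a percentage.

(δQ/Q)² = (2·δu/u)² + (-2·δy/y)² + (2·δs/s)²
  u term: (2×0.0239)² = 0.00229
  y term: (-2×0.0467)² = 0.00871
  s term: (2×0.0788)² = 0.0248
Total = 0.0358. Share from u = 0.00229/0.0358 = 0.0639.

6.39%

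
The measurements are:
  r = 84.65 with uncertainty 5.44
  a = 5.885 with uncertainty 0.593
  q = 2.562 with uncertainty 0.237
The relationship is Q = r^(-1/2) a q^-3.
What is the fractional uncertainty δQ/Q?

Relative error in a monomial: (δQ/Q)² = Σ (nᵢ · δxᵢ/xᵢ)².
  (−½·δr/r)² = (-0.5×0.0643)² = 0.00103;  (1·δa/a)² = (1×0.101)² = 0.0102;  (-3·δq/q)² = (-3×0.0925)² = 0.0770
δQ/Q = √(0.0882) = 0.297

0.297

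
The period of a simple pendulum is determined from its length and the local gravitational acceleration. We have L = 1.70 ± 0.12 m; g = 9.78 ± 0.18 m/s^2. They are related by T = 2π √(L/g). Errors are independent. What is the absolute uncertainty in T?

0.0955 s

Since T is a product/quotient, work with relative uncertainties:
  (½·δL/L)² = (0.5×0.0706)² = 0.00125;  (−½·δg/g)² = (-0.5×0.0184)² = 8.47e-05
δT/T = √(0.00133) = 0.0365
T = 2.62 s, so δT = 0.0365 × 2.62 = 0.0955 s.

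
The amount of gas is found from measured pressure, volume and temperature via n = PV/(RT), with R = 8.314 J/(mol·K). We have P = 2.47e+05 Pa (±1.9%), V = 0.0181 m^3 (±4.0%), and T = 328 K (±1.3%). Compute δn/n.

0.0462

Products/powers → add relative errors in quadrature, weighted by exponent:
  (1·δP/P)² = (1×0.0190)² = 0.000361;  (1·δV/V)² = (1×0.0400)² = 0.00160;  (-1·δT/T)² = (-1×0.0130)² = 0.000169
δn/n = √(0.00213) = 0.0462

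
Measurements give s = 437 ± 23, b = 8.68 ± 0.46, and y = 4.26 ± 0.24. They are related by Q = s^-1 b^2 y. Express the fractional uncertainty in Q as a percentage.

For a monomial Q ∝ s^-1, b^2, y, fractional errors add in quadrature:
  (-1·δs/s)² = (-1×0.0526)² = 0.00277;  (2·δb/b)² = (2×0.0530)² = 0.0112;  (1·δy/y)² = (1×0.0563)² = 0.00317
δQ/Q = √(0.0172) = 0.131

13.1%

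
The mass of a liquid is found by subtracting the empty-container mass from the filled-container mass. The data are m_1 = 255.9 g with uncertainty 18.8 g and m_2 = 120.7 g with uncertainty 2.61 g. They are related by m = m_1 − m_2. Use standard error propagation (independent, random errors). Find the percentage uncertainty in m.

Sums and differences: (δm)² = Σ (cᵢ δxᵢ)².
  (δm_1)² = 353;  (δm_2)² = 6.81
δm = √(360) = 19.0 g
m = 135.2 g, so δm/m = 19.0/135.2 = 0.140.

14.0%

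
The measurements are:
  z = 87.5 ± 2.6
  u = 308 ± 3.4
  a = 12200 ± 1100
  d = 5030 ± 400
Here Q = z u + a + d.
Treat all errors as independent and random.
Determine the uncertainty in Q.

1450

Let p = z·u = 27000. δp/p = √((1·δz/z)² + (1·δu/u)²) = √(0.000883 + 0.000122) = 0.0317, so δp = 854.
Q = p + a + d: δQ = √(δp² + δa² + δd²) = √(7.3e+05 + 1.21e+06 + 1.6e+05) = 1450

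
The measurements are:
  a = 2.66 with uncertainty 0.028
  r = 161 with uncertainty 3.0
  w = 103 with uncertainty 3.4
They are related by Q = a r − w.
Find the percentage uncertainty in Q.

3.01%

Let p = a·r = 428. δp/p = √((1·δa/a)² + (1·δr/r)²) = √(0.000111 + 0.000347) = 0.0214, so δp = 9.17.
Q = p − w: δQ = √(δp² + δw²) = √(84.0 + 11.6) = 9.78
Q = 325, so δQ/Q = 9.78/325 = 0.0301.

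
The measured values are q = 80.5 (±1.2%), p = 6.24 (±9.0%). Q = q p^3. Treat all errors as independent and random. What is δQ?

5290

Each factor contributes (exponent × relative error)² to (δQ/Q)²:
  (1·δq/q)² = (1×0.0120)² = 0.000144;  (3·δp/p)² = (3×0.0900)² = 0.0729
δQ/Q = √(0.0730) = 0.270
Q = 19600, so δQ = 0.270 × 19600 = 5290.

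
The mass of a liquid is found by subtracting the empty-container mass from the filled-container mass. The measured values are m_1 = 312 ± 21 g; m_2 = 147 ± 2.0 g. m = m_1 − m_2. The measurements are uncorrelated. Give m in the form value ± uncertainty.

165 ± 21.1 g

Absolute uncertainties add in quadrature for a linear combination:
  (δm_1)² = 441;  (δm_2)² = 4.00
δm = √(445) = 21.1 g
m = 165 g.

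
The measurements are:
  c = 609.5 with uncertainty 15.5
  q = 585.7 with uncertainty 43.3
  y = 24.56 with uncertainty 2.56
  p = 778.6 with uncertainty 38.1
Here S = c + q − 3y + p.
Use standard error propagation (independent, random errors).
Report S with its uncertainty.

1900 ± 60.2

Absolute uncertainties add in quadrature for a linear combination:
  (δc)² = 240;  (δq)² = 1870;  (3·δy)² = 59.0;  (δp)² = 1450
δS = √(3630) = 60.2
S = 1900.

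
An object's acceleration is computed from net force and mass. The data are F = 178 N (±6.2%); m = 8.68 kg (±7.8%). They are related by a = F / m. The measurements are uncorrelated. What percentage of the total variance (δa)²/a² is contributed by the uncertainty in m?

(δa/a)² = (1·δF/F)² + (-1·δm/m)²
  F term: (1×0.0620)² = 0.00384
  m term: (-1×0.0780)² = 0.00608
Total = 0.00993. Share from m = 0.00608/0.00993 = 0.613.

61.3%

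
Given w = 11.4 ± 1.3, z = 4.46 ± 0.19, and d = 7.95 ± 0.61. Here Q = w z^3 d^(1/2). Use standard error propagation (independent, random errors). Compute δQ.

Relative error in a monomial: (δQ/Q)² = Σ (nᵢ · δxᵢ/xᵢ)².
  (1·δw/w)² = (1×0.114)² = 0.0130;  (3·δz/z)² = (3×0.0426)² = 0.0163;  (½·δd/d)² = (0.5×0.0767)² = 0.00147
δQ/Q = √(0.0308) = 0.176
Q = 2850, so δQ = 0.176 × 2850 = 501.

501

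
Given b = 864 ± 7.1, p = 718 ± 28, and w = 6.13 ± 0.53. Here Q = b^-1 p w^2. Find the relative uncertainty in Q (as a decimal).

Products/powers → add relative errors in quadrature, weighted by exponent:
  (-1·δb/b)² = (-1×0.00822)² = 6.75e-05;  (1·δp/p)² = (1×0.0390)² = 0.00152;  (2·δw/w)² = (2×0.0865)² = 0.0299
δQ/Q = √(0.0315) = 0.177

0.177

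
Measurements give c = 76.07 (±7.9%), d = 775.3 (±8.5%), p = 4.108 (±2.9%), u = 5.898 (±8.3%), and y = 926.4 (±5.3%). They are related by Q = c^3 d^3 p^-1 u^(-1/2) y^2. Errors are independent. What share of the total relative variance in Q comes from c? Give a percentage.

41.6%

(δQ/Q)² = (3·δc/c)² + (3·δd/d)² + (-1·δp/p)² + (−½·δu/u)² + (2·δy/y)²
  c term: (3×0.0790)² = 0.0562
  d term: (3×0.0850)² = 0.0650
  p term: (-1×0.0290)² = 0.000841
  u term: (-0.5×0.0830)² = 0.00172
  y term: (2×0.0530)² = 0.0112
Total = 0.135. Share from c = 0.0562/0.135 = 0.416.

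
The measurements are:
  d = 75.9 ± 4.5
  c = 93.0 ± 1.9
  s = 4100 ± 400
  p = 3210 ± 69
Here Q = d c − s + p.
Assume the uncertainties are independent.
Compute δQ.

601

Let w = d·c = 7060. δw/w = √((1·δd/d)² + (1·δc/c)²) = √(0.00352 + 0.000417) = 0.0627, so δw = 443.
Q = w − s + p: δQ = √(δw² + δs² + δp²) = √(1.96e+05 + 1.6e+05 + 4760) = 601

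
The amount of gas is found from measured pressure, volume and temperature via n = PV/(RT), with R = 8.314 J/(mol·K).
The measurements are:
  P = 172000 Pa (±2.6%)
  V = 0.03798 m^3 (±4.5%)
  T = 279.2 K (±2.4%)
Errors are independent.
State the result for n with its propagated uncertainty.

Products/powers → add relative errors in quadrature, weighted by exponent:
  (1·δP/P)² = (1×0.0260)² = 0.000676;  (1·δV/V)² = (1×0.0450)² = 0.00202;  (-1·δT/T)² = (-1×0.0240)² = 0.000576
δn/n = √(0.00328) = 0.0572
n = 2.814 mol, so δn = 0.0572 × 2.814 = 0.161 mol.

2.814 ± 0.161 mol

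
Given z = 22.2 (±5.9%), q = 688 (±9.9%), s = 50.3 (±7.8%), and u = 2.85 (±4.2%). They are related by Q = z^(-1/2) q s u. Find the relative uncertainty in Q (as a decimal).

0.136

Q is a product of powers, so relative uncertainties combine in quadrature:
  (−½·δz/z)² = (-0.5×0.0590)² = 0.000870;  (1·δq/q)² = (1×0.0990)² = 0.00980;  (1·δs/s)² = (1×0.0780)² = 0.00608;  (1·δu/u)² = (1×0.0420)² = 0.00176
δQ/Q = √(0.0185) = 0.136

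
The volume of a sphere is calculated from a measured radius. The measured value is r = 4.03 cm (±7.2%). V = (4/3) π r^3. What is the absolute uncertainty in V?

V ∝ r^3, so δV/V = |3| · δr/r = 3 × 0.0720 = 0.216.
V = 274 cm^3, so δV = 0.216 × 274 = 59.2 cm^3.

59.2 cm^3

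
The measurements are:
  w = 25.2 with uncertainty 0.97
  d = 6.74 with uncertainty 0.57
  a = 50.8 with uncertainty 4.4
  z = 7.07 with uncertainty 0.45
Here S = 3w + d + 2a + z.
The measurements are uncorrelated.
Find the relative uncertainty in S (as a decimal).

0.0487

For a sum/difference, combine absolute errors in quadrature:
  (3·δw)² = 8.47;  (δd)² = 0.325;  (2·δa)² = 77.4;  (δz)² = 0.203
δS = √(86.4) = 9.30
S = 191, so δS/S = 9.30/191 = 0.0487.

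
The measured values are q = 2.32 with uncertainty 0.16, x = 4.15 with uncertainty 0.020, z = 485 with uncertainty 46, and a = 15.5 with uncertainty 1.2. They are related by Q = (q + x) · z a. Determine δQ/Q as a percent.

Let u = q + x = 6.47. δu = √(δq² + δx²) = √(0.0256 + 0.000400) = 0.161, so δu/u = 0.0249.
Q is then a monomial in u, z, a:
δQ/Q = √((δu/u)² + (1·δz/z)² + (1·δa/a)²) = √(0.000621 + 0.00900 + 0.00599) = 0.125

12.5%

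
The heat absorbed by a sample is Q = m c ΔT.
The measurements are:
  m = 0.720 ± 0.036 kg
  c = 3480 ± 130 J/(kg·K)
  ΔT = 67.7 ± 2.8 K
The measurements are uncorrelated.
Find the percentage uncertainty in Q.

For a monomial Q ∝ m, c, ΔT, fractional errors add in quadrature:
  (1·δm/m)² = (1×0.0500)² = 0.00250;  (1·δc/c)² = (1×0.0374)² = 0.00140;  (1·δΔT/ΔT)² = (1×0.0414)² = 0.00171
δQ/Q = √(0.00561) = 0.0749

7.49%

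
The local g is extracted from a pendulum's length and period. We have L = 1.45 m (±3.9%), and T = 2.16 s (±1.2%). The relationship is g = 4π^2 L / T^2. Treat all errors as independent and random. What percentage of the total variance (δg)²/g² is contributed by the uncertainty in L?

72.5%

(δg/g)² = (1·δL/L)² + (-2·δT/T)²
  L term: (1×0.0390)² = 0.00152
  T term: (-2×0.0120)² = 0.000576
Total = 0.00210. Share from L = 0.00152/0.00210 = 0.725.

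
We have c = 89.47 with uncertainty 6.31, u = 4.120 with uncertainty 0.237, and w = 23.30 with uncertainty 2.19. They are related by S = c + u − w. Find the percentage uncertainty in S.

Sums and differences: (δS)² = Σ (cᵢ δxᵢ)².
  (δc)² = 39.8;  (δu)² = 0.0562;  (δw)² = 4.80
δS = √(44.7) = 6.68
S = 70.29, so δS/S = 6.68/70.29 = 0.0951.

9.51%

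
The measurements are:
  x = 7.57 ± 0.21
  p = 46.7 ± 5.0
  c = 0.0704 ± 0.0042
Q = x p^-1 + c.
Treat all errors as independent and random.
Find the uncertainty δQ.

0.0184

Let w = x·p^-1 = 0.162. δw/w = √((1·δx/x)² + (-1·δp/p)²) = √(0.000770 + 0.0115) = 0.111, so δw = 0.0179.
Q = w + c: δQ = √(δw² + δc²) = √(0.000321 + 1.76e-05) = 0.0184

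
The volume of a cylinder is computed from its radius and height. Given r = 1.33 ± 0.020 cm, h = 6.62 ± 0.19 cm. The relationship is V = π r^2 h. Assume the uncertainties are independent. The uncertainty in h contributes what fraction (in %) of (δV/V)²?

(δV/V)² = (2·δr/r)² + (1·δh/h)²
  r term: (2×0.0150)² = 0.000905
  h term: (1×0.0287)² = 0.000824
Total = 0.00173. Share from h = 0.000824/0.00173 = 0.477.

47.7%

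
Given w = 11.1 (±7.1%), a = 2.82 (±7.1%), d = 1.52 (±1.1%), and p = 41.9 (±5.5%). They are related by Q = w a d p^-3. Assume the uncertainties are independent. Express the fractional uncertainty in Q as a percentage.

For a monomial Q ∝ w, a, d, p^-3, fractional errors add in quadrature:
  (1·δw/w)² = (1×0.0710)² = 0.00504;  (1·δa/a)² = (1×0.0710)² = 0.00504;  (1·δd/d)² = (1×0.0110)² = 0.000121;  (-3·δp/p)² = (-3×0.0550)² = 0.0272
δQ/Q = √(0.0374) = 0.193

19.3%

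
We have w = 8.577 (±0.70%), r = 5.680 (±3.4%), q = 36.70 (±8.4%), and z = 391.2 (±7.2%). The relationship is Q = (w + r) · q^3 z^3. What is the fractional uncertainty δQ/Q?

Let u = w + r = 14.26. δu = √(δw² + δr²) = √(0.00360 + 0.0373) = 0.202, so δu/u = 0.0142.
Q is then a monomial in u, q, z:
δQ/Q = √((δu/u)² + (3·δq/q)² + (3·δz/z)²) = √(0.000201 + 0.0635 + 0.0467) = 0.332

0.332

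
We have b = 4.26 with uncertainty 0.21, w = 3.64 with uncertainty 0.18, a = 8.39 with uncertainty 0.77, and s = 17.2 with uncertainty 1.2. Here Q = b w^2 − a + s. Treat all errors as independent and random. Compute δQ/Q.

Let p = b·w^2 = 56.4. δp/p = √((1·δb/b)² + (2·δw/w)²) = √(0.00243 + 0.00978) = 0.111, so δp = 6.24.
Q = p − a + s: δQ = √(δp² + δa² + δs²) = √(38.9 + 0.593 + 1.44) = 6.40
Q = 65.3, so δQ/Q = 6.40/65.3 = 0.0981.

0.0981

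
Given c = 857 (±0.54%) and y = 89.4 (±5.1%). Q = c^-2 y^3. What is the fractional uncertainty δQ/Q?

0.153

Each factor contributes (exponent × relative error)² to (δQ/Q)²:
  (-2·δc/c)² = (-2×0.00540)² = 0.000117;  (3·δy/y)² = (3×0.0510)² = 0.0234
δQ/Q = √(0.0235) = 0.153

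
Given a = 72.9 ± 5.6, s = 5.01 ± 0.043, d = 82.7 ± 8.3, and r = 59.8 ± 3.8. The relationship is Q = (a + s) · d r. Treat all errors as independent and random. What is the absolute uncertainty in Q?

Let u = a + s = 77.9. δu = √(δa² + δs²) = √(31.4 + 0.00185) = 5.60, so δu/u = 0.0719.
Q is then a monomial in u, d, r:
δQ/Q = √((δu/u)² + (1·δd/d)² + (1·δr/r)²) = √(0.00517 + 0.0101 + 0.00404) = 0.139
Q = 3.85e+05, so δQ = 0.139 × 3.85e+05 = 53500.

53500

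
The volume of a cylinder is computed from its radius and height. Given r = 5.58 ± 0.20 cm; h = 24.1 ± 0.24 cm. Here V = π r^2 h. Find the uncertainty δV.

Relative error in a monomial: (δV/V)² = Σ (nᵢ · δxᵢ/xᵢ)².
  (2·δr/r)² = (2×0.0358)² = 0.00514;  (1·δh/h)² = (1×0.00996)² = 9.92e-05
δV/V = √(0.00524) = 0.0724
V = 2360 cm^3, so δV = 0.0724 × 2360 = 171 cm^3.

171 cm^3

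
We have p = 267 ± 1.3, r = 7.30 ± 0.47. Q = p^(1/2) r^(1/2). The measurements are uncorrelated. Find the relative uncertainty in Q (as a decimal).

Each factor contributes (exponent × relative error)² to (δQ/Q)²:
  (½·δp/p)² = (0.5×0.00487)² = 5.93e-06;  (½·δr/r)² = (0.5×0.0644)² = 0.00104
δQ/Q = √(0.00104) = 0.0323

0.0323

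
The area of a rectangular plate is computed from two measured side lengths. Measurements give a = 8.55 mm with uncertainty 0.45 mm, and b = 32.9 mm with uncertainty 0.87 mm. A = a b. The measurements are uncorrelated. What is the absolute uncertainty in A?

Since A is a product/quotient, work with relative uncertainties:
  (1·δa/a)² = (1×0.0526)² = 0.00277;  (1·δb/b)² = (1×0.0264)² = 0.000699
δA/A = √(0.00347) = 0.0589
A = 281 mm^2, so δA = 0.0589 × 281 = 16.6 mm^2.

16.6 mm^2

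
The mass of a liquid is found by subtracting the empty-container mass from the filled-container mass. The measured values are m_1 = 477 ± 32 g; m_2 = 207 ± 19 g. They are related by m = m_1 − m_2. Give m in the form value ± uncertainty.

Sums and differences: (δm)² = Σ (cᵢ δxᵢ)².
  (δm_1)² = 1020;  (δm_2)² = 361
δm = √(1380) = 37.2 g
m = 270 g.

270 ± 37.2 g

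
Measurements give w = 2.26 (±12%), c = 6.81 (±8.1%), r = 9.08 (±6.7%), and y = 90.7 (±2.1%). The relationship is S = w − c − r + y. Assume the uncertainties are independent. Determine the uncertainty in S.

Each term contributes (cᵢ δxᵢ)² to (δS)²:
  (δw)² = 0.0735;  (δc)² = 0.304;  (δr)² = 0.370;  (δy)² = 3.63
δS = √(4.38) = 2.09

2.09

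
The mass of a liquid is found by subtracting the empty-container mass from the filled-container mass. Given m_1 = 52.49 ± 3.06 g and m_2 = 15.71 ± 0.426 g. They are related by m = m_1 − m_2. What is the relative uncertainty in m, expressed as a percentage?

Sums and differences: (δm)² = Σ (cᵢ δxᵢ)².
  (δm_1)² = 9.36;  (δm_2)² = 0.181
δm = √(9.55) = 3.09 g
m = 36.78 g, so δm/m = 3.09/36.78 = 0.0840.

8.40%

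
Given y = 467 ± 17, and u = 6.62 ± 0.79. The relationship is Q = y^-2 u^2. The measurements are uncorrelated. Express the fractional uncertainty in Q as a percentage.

Since Q is a product/quotient, work with relative uncertainties:
  (-2·δy/y)² = (-2×0.0364)² = 0.00530;  (2·δu/u)² = (2×0.119)² = 0.0570
δQ/Q = √(0.0623) = 0.250

25.0%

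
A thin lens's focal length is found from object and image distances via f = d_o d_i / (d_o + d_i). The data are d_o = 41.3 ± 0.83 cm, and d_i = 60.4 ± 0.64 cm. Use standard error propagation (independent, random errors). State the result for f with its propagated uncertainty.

∂f/∂d_o = (d_i/(d_o+d_i))² = 0.353;  ∂f/∂d_i = (d_o/(d_o+d_i))² = 0.165
δf = √((∂f/∂d_o · δd_o)² + (∂f/∂d_i · δd_i)²) = √(0.0857 + 0.0111) = 0.311 cm
f = 24.5 cm.

24.5 ± 0.311 cm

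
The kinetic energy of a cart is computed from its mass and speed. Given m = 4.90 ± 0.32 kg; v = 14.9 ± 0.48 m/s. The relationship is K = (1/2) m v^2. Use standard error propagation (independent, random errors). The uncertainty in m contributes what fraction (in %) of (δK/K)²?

(δK/K)² = (1·δm/m)² + (2·δv/v)²
  m term: (1×0.0653)² = 0.00426
  v term: (2×0.0322)² = 0.00415
Total = 0.00842. Share from m = 0.00426/0.00842 = 0.507.

50.7%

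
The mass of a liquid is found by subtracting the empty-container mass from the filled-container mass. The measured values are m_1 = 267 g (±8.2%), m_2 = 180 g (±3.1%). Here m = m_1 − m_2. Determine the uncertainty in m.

Sums and differences: (δm)² = Σ (cᵢ δxᵢ)².
  (δm_1)² = 479;  (δm_2)² = 31.1
δm = √(510) = 22.6 g

22.6 g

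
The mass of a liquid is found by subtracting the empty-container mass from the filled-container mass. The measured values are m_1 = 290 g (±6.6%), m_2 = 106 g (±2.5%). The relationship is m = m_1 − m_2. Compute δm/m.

0.105

Each term contributes (cᵢ δxᵢ)² to (δm)²:
  (δm_1)² = 366;  (δm_2)² = 7.02
δm = √(373) = 19.3 g
m = 184 g, so δm/m = 19.3/184 = 0.105.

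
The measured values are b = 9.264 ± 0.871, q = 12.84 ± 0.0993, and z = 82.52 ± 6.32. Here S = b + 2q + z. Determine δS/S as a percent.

5.43%

Sums and differences: (δS)² = Σ (cᵢ δxᵢ)².
  (δb)² = 0.759;  (2·δq)² = 0.0394;  (δz)² = 39.9
δS = √(40.7) = 6.38
S = 117.5, so δS/S = 6.38/117.5 = 0.0543.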